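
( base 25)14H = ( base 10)742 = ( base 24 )16M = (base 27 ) 10d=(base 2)1011100110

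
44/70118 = 22/35059 =0.00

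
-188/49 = - 4 + 8/49 = - 3.84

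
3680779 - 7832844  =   - 4152065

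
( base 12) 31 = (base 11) 34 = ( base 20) 1h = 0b100101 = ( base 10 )37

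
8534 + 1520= 10054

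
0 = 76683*0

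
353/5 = 70+3/5 = 70.60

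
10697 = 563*19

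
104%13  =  0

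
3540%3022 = 518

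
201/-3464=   - 1 + 3263/3464 = - 0.06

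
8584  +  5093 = 13677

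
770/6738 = 385/3369 = 0.11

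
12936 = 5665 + 7271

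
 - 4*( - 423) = 1692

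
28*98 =2744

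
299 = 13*23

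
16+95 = 111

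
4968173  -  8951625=-3983452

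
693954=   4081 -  - 689873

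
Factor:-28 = - 2^2* 7^1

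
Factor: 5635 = 5^1*7^2*23^1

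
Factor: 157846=2^1 * 13^2 * 467^1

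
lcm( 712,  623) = 4984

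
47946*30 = 1438380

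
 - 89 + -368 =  - 457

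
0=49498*0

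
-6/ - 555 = 2/185 = 0.01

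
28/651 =4/93 = 0.04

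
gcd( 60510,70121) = 1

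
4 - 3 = 1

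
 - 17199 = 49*( - 351)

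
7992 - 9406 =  - 1414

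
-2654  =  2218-4872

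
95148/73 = 95148/73 =1303.40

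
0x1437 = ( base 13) 2481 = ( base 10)5175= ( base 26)7H1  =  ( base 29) 64D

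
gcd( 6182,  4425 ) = 1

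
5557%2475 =607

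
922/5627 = 922/5627 =0.16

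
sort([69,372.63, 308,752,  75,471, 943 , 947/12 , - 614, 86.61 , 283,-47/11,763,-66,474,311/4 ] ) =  [ - 614, - 66, - 47/11 , 69, 75,311/4,947/12, 86.61,283,308,372.63,471,474,752,763,943 ] 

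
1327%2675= 1327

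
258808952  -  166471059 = 92337893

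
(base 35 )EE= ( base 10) 504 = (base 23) ll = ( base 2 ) 111111000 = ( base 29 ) hb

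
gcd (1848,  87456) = 24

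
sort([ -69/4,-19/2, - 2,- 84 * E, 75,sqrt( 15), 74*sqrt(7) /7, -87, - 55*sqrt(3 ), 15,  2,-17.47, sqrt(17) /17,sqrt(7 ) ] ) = [ - 84*E, - 55*sqrt(3 ), - 87,-17.47,- 69/4,-19/2, - 2, sqrt( 17) /17,  2,sqrt ( 7), sqrt( 15 ), 15,74*sqrt(7)/7, 75 ] 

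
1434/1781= 1434/1781 = 0.81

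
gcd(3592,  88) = 8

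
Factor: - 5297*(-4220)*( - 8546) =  - 2^3*5^1*211^1*4273^1*5297^1 = - 191031643640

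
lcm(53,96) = 5088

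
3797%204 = 125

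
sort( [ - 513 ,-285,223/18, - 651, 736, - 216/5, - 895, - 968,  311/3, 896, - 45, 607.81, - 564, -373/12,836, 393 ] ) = [ - 968, - 895 , - 651, - 564, - 513,  -  285, - 45, - 216/5 , - 373/12, 223/18,311/3,393, 607.81,736,  836,896 ] 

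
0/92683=0= 0.00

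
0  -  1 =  - 1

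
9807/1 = 9807 = 9807.00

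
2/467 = 2/467 = 0.00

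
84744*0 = 0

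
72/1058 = 36/529 = 0.07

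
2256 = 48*47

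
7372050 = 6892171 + 479879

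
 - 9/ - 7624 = 9/7624 =0.00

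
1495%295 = 20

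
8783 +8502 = 17285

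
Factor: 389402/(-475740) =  - 221/270= - 2^ (  -  1)*3^( - 3 )*5^(-1 )*13^1*17^1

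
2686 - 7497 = -4811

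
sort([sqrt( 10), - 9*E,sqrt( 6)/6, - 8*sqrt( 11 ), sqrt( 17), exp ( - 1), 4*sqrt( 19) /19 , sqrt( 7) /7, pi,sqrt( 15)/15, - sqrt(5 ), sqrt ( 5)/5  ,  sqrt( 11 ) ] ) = [ - 8*sqrt( 11), - 9*E,- sqrt ( 5),sqrt( 15)/15, exp(- 1 ), sqrt( 7 )/7 , sqrt(6 ) /6,sqrt( 5) /5, 4*sqrt(19)/19, pi,sqrt (10 ), sqrt( 11),  sqrt(17) ] 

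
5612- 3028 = 2584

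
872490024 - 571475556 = 301014468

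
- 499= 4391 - 4890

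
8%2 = 0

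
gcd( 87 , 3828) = 87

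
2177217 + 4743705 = 6920922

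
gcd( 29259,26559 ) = 9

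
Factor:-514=-2^1*257^1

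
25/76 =25/76 = 0.33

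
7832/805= 9 + 587/805= 9.73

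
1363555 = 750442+613113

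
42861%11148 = 9417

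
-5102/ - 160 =2551/80  =  31.89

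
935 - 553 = 382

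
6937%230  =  37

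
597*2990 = 1785030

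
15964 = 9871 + 6093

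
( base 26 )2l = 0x49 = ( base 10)73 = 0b1001001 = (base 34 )25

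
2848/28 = 712/7 = 101.71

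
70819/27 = 2622 + 25/27 = 2622.93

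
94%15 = 4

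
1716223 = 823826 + 892397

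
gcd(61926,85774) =2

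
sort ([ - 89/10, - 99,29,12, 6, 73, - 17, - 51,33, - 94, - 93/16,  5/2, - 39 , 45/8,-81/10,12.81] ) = [ - 99, - 94, - 51, - 39, - 17, - 89/10, - 81/10, -93/16, 5/2,45/8,  6,12, 12.81,29 , 33,73 ] 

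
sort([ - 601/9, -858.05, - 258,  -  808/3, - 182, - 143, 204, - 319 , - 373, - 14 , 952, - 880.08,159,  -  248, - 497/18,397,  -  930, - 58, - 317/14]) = [ - 930, - 880.08, - 858.05, - 373, - 319,  -  808/3, - 258, - 248, - 182, - 143 , - 601/9, - 58, - 497/18, - 317/14, -14,159,204, 397,952 ] 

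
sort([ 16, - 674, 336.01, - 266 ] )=[ - 674, - 266, 16, 336.01]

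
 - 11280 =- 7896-3384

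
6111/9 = 679 = 679.00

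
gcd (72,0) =72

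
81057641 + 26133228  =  107190869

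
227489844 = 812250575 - 584760731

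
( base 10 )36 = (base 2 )100100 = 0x24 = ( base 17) 22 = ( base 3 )1100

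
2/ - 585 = - 2/585 = - 0.00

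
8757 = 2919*3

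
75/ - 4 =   -  19+1/4 = - 18.75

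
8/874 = 4/437  =  0.01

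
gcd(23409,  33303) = 51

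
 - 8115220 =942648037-950763257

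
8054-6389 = 1665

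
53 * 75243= 3987879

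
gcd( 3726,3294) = 54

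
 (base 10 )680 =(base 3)221012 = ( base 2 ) 1010101000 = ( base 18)21e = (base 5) 10210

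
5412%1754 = 150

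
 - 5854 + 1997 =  - 3857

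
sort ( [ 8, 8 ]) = [ 8, 8 ]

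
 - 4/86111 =  -  4/86111  =  - 0.00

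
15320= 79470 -64150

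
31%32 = 31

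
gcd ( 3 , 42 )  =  3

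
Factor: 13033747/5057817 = 3^(-1)*17^1*79^(-1)*101^1*7591^1*21341^( - 1)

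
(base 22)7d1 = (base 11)2841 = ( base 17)cc3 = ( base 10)3675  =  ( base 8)7133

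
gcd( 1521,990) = 9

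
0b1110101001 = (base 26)1a1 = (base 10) 937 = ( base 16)3a9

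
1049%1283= 1049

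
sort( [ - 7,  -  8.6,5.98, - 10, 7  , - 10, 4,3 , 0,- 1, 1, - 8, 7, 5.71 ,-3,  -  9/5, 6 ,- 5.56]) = [ - 10,-10, - 8.6,  -  8, - 7, -5.56, -3, - 9/5,- 1, 0, 1, 3, 4, 5.71, 5.98, 6, 7, 7]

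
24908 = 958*26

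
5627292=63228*89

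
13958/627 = 22 + 164/627 = 22.26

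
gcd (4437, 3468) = 51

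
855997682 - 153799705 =702197977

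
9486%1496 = 510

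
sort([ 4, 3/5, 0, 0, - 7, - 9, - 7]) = [- 9, - 7,  -  7,  0, 0 , 3/5, 4 ]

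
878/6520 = 439/3260=0.13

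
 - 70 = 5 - 75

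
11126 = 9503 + 1623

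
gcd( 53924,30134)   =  1586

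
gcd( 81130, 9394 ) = 854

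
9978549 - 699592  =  9278957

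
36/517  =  36/517 = 0.07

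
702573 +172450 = 875023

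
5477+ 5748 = 11225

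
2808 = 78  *36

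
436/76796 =109/19199 = 0.01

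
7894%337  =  143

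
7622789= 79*96491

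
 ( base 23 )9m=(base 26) 8l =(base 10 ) 229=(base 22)A9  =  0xe5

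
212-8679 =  - 8467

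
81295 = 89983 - 8688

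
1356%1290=66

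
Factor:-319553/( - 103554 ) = 2^(-1)* 3^( - 2 )*11^( -1)*13^1*47^1 = 611/198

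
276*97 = 26772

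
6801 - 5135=1666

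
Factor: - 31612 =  - 2^2*7^1*1129^1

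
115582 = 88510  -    -  27072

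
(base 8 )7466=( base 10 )3894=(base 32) 3PM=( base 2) 111100110110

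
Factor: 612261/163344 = 204087/54448   =  2^( - 4)*3^1 * 13^1*41^(-1 )*83^( - 1)*5233^1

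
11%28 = 11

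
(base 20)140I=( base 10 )9618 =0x2592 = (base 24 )GGI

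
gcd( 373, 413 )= 1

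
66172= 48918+17254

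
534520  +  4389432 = 4923952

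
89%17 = 4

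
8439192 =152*55521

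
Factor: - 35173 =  - 17^1*2069^1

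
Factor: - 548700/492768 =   -  2^(  -  3 )*3^(-1 ) * 5^2 * 29^( - 1 ) * 31^1=- 775/696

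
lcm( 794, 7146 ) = 7146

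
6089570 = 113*53890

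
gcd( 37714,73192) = 2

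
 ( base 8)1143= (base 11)506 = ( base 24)11b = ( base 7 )1532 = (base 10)611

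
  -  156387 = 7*( - 22341 )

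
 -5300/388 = - 14 + 33/97 =-13.66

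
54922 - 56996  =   - 2074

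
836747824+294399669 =1131147493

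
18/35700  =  3/5950 = 0.00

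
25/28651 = 25/28651 = 0.00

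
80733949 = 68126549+12607400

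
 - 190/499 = - 1 + 309/499 = -  0.38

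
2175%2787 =2175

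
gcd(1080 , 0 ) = 1080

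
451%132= 55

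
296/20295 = 296/20295 = 0.01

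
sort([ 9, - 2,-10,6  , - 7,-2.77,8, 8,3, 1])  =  [ - 10, - 7,-2.77, - 2,1,  3,6,8,8,9]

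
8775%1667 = 440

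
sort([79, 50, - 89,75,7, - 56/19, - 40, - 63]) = [-89, - 63, - 40,-56/19,7,50 , 75,79]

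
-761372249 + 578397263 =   -  182974986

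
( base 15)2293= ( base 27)a1l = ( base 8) 16252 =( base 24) CHI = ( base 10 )7338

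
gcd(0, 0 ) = 0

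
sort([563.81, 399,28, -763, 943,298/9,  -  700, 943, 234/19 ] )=[ - 763, - 700, 234/19,  28,298/9, 399 , 563.81, 943, 943 ]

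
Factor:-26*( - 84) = 2^3 * 3^1 * 7^1*13^1 = 2184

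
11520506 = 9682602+1837904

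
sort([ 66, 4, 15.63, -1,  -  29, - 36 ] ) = [-36, - 29, - 1, 4, 15.63 , 66] 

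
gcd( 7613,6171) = 1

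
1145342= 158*7249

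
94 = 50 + 44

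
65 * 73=4745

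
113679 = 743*153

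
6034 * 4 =24136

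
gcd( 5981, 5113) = 1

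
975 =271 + 704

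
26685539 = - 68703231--95388770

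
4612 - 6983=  - 2371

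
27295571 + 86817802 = 114113373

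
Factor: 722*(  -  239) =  - 172558 = - 2^1 * 19^2*239^1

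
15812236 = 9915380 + 5896856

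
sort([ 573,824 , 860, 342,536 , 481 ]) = [342, 481, 536,573,824, 860] 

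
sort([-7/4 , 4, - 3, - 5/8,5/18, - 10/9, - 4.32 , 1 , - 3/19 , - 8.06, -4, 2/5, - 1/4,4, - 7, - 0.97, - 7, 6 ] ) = [ - 8.06 , - 7, - 7, - 4.32, - 4, - 3, - 7/4, - 10/9,- 0.97, - 5/8, - 1/4, - 3/19,5/18,2/5,1, 4 , 4,6]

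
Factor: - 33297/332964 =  - 2^( - 2)*3^( - 2)*11^1 *1009^1*3083^ ( - 1 ) =- 11099/110988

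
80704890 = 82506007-1801117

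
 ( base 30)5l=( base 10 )171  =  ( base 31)5G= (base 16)AB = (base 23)7A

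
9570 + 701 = 10271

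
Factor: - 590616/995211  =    -  65624/110579 = - 2^3*7^( - 1 )*13^1*631^1*15797^( - 1 )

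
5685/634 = 8+613/634 = 8.97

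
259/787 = 259/787 =0.33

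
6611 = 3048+3563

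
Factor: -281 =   -  281^1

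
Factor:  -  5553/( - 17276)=2^( - 2)*3^2*7^( - 1 ) = 9/28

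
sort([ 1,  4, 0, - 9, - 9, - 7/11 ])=[- 9, - 9, - 7/11, 0,1, 4]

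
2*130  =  260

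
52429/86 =52429/86=609.64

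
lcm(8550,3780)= 359100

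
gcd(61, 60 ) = 1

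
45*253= 11385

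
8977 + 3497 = 12474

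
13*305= 3965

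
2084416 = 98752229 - 96667813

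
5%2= 1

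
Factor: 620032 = 2^9*7^1 * 173^1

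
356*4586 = 1632616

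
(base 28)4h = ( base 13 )9c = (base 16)81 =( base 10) 129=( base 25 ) 54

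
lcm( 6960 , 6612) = 132240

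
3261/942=1087/314 = 3.46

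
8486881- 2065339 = 6421542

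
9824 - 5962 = 3862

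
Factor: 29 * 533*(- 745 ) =-11515465 = - 5^1*13^1 * 29^1*41^1*149^1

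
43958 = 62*709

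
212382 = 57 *3726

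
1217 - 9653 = -8436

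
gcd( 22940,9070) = 10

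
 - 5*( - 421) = 2105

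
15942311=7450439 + 8491872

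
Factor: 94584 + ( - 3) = 94581 = 3^3*31^1*113^1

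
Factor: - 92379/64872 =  - 581/408= - 2^( - 3) * 3^( - 1)*7^1*17^( - 1)*83^1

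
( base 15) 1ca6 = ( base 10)6231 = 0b1100001010111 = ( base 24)ajf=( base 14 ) 23b1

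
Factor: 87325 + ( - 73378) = 3^1*4649^1 = 13947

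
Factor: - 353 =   -  353^1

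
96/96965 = 96/96965= 0.00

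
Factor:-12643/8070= - 2^(- 1) * 3^(- 1) * 5^ ( - 1)*47^1  =  - 47/30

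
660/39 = 220/13 = 16.92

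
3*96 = 288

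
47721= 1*47721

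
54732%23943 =6846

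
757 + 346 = 1103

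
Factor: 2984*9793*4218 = 2^4 * 3^1*7^1*19^1*37^1*373^1*1399^1 = 123259712016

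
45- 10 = 35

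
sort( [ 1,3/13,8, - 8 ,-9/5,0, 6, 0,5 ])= [  -  8, - 9/5,0,0, 3/13 , 1, 5,6, 8]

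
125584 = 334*376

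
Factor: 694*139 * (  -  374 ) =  - 2^2*11^1 * 17^1*139^1*347^1 = -36078284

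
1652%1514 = 138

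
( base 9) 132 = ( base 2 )1101110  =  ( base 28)3Q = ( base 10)110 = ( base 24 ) 4E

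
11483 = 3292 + 8191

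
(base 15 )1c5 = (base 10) 410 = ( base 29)e4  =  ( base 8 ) 632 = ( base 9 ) 505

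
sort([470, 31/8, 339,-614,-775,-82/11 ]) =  [ - 775,-614, - 82/11, 31/8,339, 470]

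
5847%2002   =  1843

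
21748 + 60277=82025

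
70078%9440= 3998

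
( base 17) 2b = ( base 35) 1a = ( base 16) 2D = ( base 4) 231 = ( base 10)45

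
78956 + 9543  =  88499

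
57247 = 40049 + 17198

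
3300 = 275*12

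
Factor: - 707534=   -  2^1*353767^1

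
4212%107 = 39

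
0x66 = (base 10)102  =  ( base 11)93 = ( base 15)6c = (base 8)146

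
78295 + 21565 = 99860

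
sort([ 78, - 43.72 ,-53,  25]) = [ - 53, - 43.72,25,78]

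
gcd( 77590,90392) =2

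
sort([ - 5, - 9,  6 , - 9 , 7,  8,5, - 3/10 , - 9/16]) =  [  -  9, -9 ,-5,  -  9/16, - 3/10 , 5,6,  7,8]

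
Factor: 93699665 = 5^1*17^1*401^1*2749^1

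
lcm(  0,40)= 0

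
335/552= 335/552=0.61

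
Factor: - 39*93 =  - 3^2*13^1*31^1 = - 3627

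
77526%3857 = 386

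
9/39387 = 3/13129  =  0.00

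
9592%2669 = 1585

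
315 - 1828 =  - 1513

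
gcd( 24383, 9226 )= 659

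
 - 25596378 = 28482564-54078942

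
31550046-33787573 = - 2237527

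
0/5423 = 0 = 0.00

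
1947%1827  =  120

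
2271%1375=896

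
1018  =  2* 509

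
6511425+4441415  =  10952840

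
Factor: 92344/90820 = 2^1*5^( - 1)*7^1 * 17^1*19^( - 1) * 97^1*239^( - 1)=23086/22705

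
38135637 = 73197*521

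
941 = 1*941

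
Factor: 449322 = 2^1 * 3^1*74887^1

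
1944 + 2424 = 4368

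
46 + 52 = 98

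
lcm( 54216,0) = 0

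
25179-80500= - 55321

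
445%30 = 25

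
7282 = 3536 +3746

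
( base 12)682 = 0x3C2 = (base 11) 7a5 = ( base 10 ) 962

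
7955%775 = 205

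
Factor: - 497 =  - 7^1*71^1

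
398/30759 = 398/30759 = 0.01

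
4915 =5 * 983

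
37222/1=37222 = 37222.00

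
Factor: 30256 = 2^4*31^1*61^1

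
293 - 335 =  - 42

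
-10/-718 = 5/359 = 0.01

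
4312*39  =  168168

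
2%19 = 2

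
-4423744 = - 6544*676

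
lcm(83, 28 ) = 2324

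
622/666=311/333 = 0.93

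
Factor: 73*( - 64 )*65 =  - 303680 = -2^6*5^1*13^1*73^1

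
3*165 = 495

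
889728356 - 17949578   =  871778778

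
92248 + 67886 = 160134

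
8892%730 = 132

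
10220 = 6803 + 3417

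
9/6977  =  9/6977  =  0.00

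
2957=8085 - 5128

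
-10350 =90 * (  -  115)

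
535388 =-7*( - 76484 ) 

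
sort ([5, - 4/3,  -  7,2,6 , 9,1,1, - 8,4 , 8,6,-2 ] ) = [ - 8, - 7, - 2, - 4/3, 1,1, 2, 4, 5, 6,6,8,9 ]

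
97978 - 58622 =39356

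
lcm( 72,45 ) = 360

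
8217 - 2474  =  5743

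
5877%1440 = 117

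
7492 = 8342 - 850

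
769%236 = 61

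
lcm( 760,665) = 5320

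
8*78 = 624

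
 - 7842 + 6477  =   - 1365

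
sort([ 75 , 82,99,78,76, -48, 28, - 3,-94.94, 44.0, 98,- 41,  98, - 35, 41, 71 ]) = [ - 94.94, - 48, -41,  -  35, - 3,28, 41,44.0, 71,75,76 , 78, 82, 98, 98 , 99 ]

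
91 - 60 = 31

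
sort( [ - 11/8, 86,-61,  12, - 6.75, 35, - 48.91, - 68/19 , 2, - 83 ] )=[ - 83, - 61,-48.91 ,-6.75, - 68/19,  -  11/8, 2, 12,  35 , 86]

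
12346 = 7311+5035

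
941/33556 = 941/33556  =  0.03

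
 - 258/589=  - 258/589 = - 0.44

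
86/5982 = 43/2991=0.01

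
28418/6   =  4736 + 1/3 = 4736.33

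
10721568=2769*3872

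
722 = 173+549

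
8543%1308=695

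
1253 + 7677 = 8930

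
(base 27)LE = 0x245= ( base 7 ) 1460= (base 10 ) 581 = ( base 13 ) 359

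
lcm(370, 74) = 370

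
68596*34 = 2332264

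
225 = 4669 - 4444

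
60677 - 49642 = 11035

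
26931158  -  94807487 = -67876329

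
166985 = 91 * 1835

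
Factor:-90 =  - 2^1*3^2 * 5^1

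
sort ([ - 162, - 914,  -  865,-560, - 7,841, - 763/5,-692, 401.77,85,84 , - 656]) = [ - 914,-865,-692, - 656, - 560 , - 162, - 763/5, - 7,84,85, 401.77, 841]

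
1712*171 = 292752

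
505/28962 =505/28962 = 0.02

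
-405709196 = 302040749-707749945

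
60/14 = 30/7 = 4.29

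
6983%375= 233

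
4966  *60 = 297960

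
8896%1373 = 658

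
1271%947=324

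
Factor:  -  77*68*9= - 2^2*3^2*7^1*11^1 * 17^1 = - 47124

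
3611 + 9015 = 12626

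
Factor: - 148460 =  - 2^2 *5^1*13^1 * 571^1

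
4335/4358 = 4335/4358 = 0.99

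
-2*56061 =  - 112122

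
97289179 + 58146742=155435921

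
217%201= 16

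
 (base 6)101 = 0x25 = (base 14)29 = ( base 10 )37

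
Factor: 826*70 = 57820 = 2^2* 5^1 * 7^2*59^1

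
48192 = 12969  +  35223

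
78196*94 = 7350424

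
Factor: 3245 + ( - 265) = 2980= 2^2 * 5^1*149^1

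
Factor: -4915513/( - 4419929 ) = 131^1*157^1*229^( - 1)*239^1 * 19301^( - 1 )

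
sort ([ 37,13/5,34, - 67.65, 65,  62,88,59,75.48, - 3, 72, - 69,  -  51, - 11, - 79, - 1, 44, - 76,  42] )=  [ - 79,-76, - 69,-67.65,-51,  -  11, - 3, - 1,13/5,  34,37,  42,44, 59,62,  65, 72,75.48,88]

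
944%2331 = 944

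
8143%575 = 93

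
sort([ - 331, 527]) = [ - 331,527]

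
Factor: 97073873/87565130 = 2^( - 1 )*5^ (-1)*13^1*17^ (- 1 )*515089^ ( - 1) * 7467221^1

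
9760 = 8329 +1431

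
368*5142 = 1892256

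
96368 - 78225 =18143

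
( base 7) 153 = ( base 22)3l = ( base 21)43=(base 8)127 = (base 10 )87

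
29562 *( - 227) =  - 6710574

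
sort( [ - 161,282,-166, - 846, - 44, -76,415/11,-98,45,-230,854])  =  [ - 846,  -  230,-166,-161,-98,-76, - 44, 415/11, 45, 282, 854] 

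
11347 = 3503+7844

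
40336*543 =21902448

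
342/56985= 114/18995 =0.01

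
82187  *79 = 6492773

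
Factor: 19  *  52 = 988 = 2^2*13^1*19^1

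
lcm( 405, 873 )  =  39285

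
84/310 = 42/155 = 0.27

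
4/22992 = 1/5748 = 0.00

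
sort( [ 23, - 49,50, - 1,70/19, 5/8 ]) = [ - 49, - 1,5/8, 70/19,  23,50]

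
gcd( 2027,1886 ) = 1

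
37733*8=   301864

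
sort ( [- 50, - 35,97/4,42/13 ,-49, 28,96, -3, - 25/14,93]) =[ - 50, - 49, - 35,-3,-25/14,42/13 , 97/4,28, 93 , 96]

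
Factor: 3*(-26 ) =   -  78=- 2^1*3^1 *13^1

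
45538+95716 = 141254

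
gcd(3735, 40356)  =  9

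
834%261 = 51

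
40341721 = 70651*571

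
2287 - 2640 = -353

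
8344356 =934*8934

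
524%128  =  12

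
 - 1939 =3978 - 5917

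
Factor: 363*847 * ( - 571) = -175560231 = -3^1*7^1*11^4*571^1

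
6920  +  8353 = 15273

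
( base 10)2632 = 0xa48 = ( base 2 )101001001000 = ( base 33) 2DP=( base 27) 3GD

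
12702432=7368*1724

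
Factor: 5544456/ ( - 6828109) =-2^3*3^1*231019^1*  6828109^( - 1 ) 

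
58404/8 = 14601/2 = 7300.50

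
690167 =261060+429107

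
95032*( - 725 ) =-68898200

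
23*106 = 2438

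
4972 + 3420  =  8392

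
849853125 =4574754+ 845278371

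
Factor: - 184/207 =  -  2^3*3^( - 2 ) = - 8/9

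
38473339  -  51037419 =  - 12564080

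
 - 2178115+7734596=5556481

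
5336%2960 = 2376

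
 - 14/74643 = -1+74629/74643 = - 0.00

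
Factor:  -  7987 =  -  7^2*163^1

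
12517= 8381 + 4136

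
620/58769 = 620/58769  =  0.01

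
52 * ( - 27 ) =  - 1404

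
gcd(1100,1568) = 4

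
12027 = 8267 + 3760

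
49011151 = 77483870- 28472719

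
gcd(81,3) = 3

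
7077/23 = 307 + 16/23 = 307.70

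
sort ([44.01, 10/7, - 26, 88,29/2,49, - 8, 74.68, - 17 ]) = [ - 26, - 17, - 8, 10/7, 29/2, 44.01, 49, 74.68,  88]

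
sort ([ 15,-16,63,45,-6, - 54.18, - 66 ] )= [- 66, - 54.18, - 16, - 6, 15,45, 63 ]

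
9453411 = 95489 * 99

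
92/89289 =92/89289= 0.00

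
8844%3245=2354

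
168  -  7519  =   - 7351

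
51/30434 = 51/30434 = 0.00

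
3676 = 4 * 919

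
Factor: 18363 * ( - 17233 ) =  - 3^1 * 19^1* 907^1 * 6121^1 = -  316449579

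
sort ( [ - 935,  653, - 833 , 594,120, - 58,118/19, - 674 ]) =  [ - 935, - 833, - 674, - 58,118/19, 120, 594 , 653]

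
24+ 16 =40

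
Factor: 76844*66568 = 2^5*53^1*157^1*19211^1 = 5115351392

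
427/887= 427/887 = 0.48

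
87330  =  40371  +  46959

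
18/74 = 9/37 = 0.24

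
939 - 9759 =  - 8820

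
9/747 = 1/83 = 0.01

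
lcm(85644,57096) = 171288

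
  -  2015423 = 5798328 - 7813751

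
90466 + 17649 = 108115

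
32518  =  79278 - 46760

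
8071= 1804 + 6267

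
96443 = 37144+59299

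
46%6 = 4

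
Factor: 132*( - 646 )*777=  - 2^3*3^2*7^1*11^1*17^1*19^1 *37^1 = - 66256344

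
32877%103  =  20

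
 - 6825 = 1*( - 6825)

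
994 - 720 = 274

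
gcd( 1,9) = 1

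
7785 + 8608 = 16393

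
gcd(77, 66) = 11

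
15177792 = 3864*3928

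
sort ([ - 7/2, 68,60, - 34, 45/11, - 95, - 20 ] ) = [ - 95, - 34, - 20, - 7/2,45/11, 60,68] 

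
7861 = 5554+2307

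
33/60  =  11/20= 0.55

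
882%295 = 292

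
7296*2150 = 15686400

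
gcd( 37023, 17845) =43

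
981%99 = 90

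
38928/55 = 38928/55 = 707.78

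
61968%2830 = 2538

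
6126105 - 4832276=1293829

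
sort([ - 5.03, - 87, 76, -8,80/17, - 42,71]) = [ - 87, - 42, - 8, -5.03,  80/17, 71,76 ] 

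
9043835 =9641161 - 597326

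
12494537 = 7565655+4928882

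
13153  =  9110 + 4043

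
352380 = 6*58730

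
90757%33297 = 24163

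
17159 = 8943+8216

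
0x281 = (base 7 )1604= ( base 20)1c1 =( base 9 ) 782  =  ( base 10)641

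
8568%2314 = 1626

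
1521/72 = 169/8 = 21.12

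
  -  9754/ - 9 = 1083 + 7/9 = 1083.78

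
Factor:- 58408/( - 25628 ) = 98/43 = 2^1*7^2*43^(-1)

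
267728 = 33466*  8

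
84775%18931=9051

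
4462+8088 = 12550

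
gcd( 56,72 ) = 8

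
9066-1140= 7926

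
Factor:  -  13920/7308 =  - 40/21 = -2^3*3^( - 1)  *5^1*7^( - 1)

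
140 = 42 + 98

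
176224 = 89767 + 86457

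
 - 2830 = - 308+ - 2522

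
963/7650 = 107/850 = 0.13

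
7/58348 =7/58348 =0.00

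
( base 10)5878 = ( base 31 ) 63J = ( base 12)349a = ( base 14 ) 21dc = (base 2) 1011011110110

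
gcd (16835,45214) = 481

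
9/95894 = 9/95894 = 0.00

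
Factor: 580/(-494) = -290/247 =-2^1*5^1*13^(-1 ) * 19^(- 1 ) * 29^1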